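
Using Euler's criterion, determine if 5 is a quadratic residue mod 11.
By Euler's criterion: 5^{5} ≡ 1 (mod 11). Since this equals 1, 5 is a QR.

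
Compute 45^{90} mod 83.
17

Using successive squaring:
Binary expansion of 90: 1011010
Powers of 45 mod 83 (each is the square of the previous):
  45^1 ≡ 45 (mod 83)
  45^2 ≡ 45² = 2025 ≡ 33 (mod 83)
  45^4 ≡ 33² = 1089 ≡ 10 (mod 83)
  45^8 ≡ 10² = 100 ≡ 17 (mod 83)
  45^16 ≡ 17² = 289 ≡ 40 (mod 83)
  45^32 ≡ 40² = 1600 ≡ 23 (mod 83)
  45^64 ≡ 23² = 529 ≡ 31 (mod 83)
90 = 64 + 16 + 8 + 2, so 45^90 = 45^64 × 45^16 × 45^8 × 45^2 ≡ 31 × 40 × 17 × 33 (mod 83)
Multiplying step by step:
  31 × 40 = 1240 ≡ 78 (mod 83)
  78 × 17 = 1326 ≡ 81 (mod 83)
  81 × 33 = 2673 ≡ 17 (mod 83)
Result: 45^90 ≡ 17 (mod 83)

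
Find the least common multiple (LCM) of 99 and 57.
1881

First find GCD(99, 57) using the Euclidean algorithm:
99 = 1 × 57 + 42
57 = 1 × 42 + 15
42 = 2 × 15 + 12
15 = 1 × 12 + 3
12 = 4 × 3 + 0
GCD(99, 57) = 3

LCM formula: LCM(a, b) = (a × b) / GCD(a, b)
LCM(99, 57) = (99 × 57) / 3
LCM(99, 57) = 5643 / 3
LCM(99, 57) = 1881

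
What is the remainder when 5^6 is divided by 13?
6 = 4 + 2 (binary 110). Repeated squaring mod 13: 5^1 ≡ 5; 5^2 ≡ 5² = 25 ≡ 12; 5^4 ≡ 12² = 144 ≡ 1. Multiply: 5^6 = 5^4 × 5^2 ≡ 1 × 12 (mod 13): 1 × 12 = 12 ≡ 12. So 5^6 ≡ 12 (mod 13).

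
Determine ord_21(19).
Powers of 19 mod 21: 19^1≡19, 19^2≡4, 19^3≡13, 19^4≡16, 19^5≡10, 19^6≡1. Order = 6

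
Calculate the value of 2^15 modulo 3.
Using Fermat: 2^{2} ≡ 1 (mod 3). 15 ≡ 1 (mod 2). So 2^{15} ≡ 2^{1} ≡ 2 (mod 3)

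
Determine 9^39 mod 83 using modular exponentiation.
Using repeated squaring. 39 = 32 + 4 + 2 + 1 (binary 100111). Repeated squaring mod 83: 9^1 ≡ 9; 9^2 ≡ 9² = 81 ≡ 81; 9^4 ≡ 81² = 6561 ≡ 4; 9^8 ≡ 4² = 16 ≡ 16; 9^16 ≡ 16² = 256 ≡ 7; 9^32 ≡ 7² = 49 ≡ 49. Multiply: 9^39 = 9^32 × 9^4 × 9^2 × 9^1 ≡ 49 × 4 × 81 × 9 (mod 83): 49 × 4 = 196 ≡ 30; 30 × 81 = 2430 ≡ 23; 23 × 9 = 207 ≡ 41. So 9^39 ≡ 41 (mod 83).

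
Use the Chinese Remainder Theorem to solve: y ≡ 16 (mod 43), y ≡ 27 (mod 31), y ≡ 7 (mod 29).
19495

Using the Chinese Remainder Theorem:
M = product of moduli = 38657
For equation 1: M_1 = 899, 899 ≡ 39 (mod 43), inverse of 899 mod 43 is 32 (check: 39 × 32 = 1248 ≡ 1 (mod 43))
For equation 2: M_2 = 1247, 1247 ≡ 7 (mod 31), inverse of 1247 mod 31 is 9 (check: 7 × 9 = 63 ≡ 1 (mod 31))
For equation 3: M_3 = 1333, 1333 ≡ 28 (mod 29), inverse of 1333 mod 29 is 28 (check: 28 × 28 = 784 ≡ 1 (mod 29))
Combine: y ≡ Σ r_i×M_i×(M_i⁻¹ mod m_i) = 16×899×32 + 27×1247×9 + 7×1333×28 = 460288 + 303021 + 261268 = 1024577
1024577 mod 38657 = 19495
y ≡ 19495 (mod 38657)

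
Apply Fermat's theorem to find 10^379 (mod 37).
By Fermat: 10^{36} ≡ 1 (mod 37). 379 ≡ 19 (mod 36). So 10^{379} ≡ 10^{19} ≡ 10 (mod 37)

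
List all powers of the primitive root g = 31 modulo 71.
g^1, g^2, ..., g^{70} mod 71: {31, 38, 42, 24, 34, 60, 14, 8, 35, 20, 52, 50, 59, 54, 41, 64, 67, 18, 61, 45, 46, 6, 44, 15, 39, 2, 62, 5, 13, 48, 68, 49, 28, 16, 70, 40, 33, 29, 47, 37, 11, 57, 63, 36, 51, 19, 21, 12, 17, 30, 7, 4, 53, 10, 26, 25, 65, 27, 56, 32, 69, 9, 66, 58, 23, 3, 22, 43, 55, 1}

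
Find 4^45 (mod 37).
Using Fermat: 4^{36} ≡ 1 (mod 37). 45 ≡ 9 (mod 36). So 4^{45} ≡ 4^{9} ≡ 36 (mod 37)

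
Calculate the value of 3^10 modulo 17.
10 = 8 + 2 (binary 1010). Repeated squaring mod 17: 3^1 ≡ 3; 3^2 ≡ 3² = 9 ≡ 9; 3^4 ≡ 9² = 81 ≡ 13; 3^8 ≡ 13² = 169 ≡ 16. Multiply: 3^10 = 3^8 × 3^2 ≡ 16 × 9 (mod 17): 16 × 9 = 144 ≡ 8. So 3^10 ≡ 8 (mod 17).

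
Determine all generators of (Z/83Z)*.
Primitive roots mod 83: {2, 5, 6, 8, 13, 14, 15, 18, 19, 20, 22, 24, 32, 34, 35, 39, 42, 43, 45, 46, 47, 50, 52, 53, 54, 55, 56, 57, 58, 60, 62, 66, 67, 71, 72, 73, 74, 76, 79, 80}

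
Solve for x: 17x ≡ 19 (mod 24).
11

Since gcd(17, 24) = 1 divides 19, a solution exists.
Multiply both sides by the inverse of 17 mod 24:
  17^(-1) mod 24 = 17
  x ≡ 17 × 19 ≡ 323 ≡ 11 (mod 24)
Verification: 17 × 11 = 187 = 7 × 24 + 19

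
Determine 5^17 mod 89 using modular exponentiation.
Using repeated squaring. 17 = 16 + 1 (binary 10001). Repeated squaring mod 89: 5^1 ≡ 5; 5^2 ≡ 5² = 25 ≡ 25; 5^4 ≡ 25² = 625 ≡ 2; 5^8 ≡ 2² = 4 ≡ 4; 5^16 ≡ 4² = 16 ≡ 16. Multiply: 5^17 = 5^16 × 5^1 ≡ 16 × 5 (mod 89): 16 × 5 = 80 ≡ 80. So 5^17 ≡ 80 (mod 89).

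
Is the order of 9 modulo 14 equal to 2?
No, the actual order is 3, not 2.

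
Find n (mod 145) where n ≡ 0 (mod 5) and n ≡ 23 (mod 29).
M = 5 × 29 = 145. M₁ = 29, y₁ ≡ 4 (mod 5). M₂ = 5, y₂ ≡ 6 (mod 29). n = 0×29×4 + 23×5×6 ≡ 110 (mod 145)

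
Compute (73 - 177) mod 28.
8

(73 - 177) = -104
-104 mod 28 = 8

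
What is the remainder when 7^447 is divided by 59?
Using Fermat: 7^{58} ≡ 1 (mod 59). 447 ≡ 41 (mod 58). So 7^{447} ≡ 7^{41} ≡ 9 (mod 59)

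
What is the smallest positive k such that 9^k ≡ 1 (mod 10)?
Powers of 9 mod 10: 9^1≡9, 9^2≡1. Order = 2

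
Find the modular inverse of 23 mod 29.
23^(-1) ≡ 24 (mod 29). Verification: 23 × 24 = 552 ≡ 1 (mod 29)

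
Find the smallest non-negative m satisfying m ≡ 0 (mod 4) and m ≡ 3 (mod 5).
M = 4 × 5 = 20. M₁ = 5, y₁ ≡ 1 (mod 4). M₂ = 4, y₂ ≡ 4 (mod 5). m = 0×5×1 + 3×4×4 ≡ 8 (mod 20)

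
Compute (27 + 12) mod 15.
9

(27 + 12) = 39
39 mod 15 = 9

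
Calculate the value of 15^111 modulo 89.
Using Fermat: 15^{88} ≡ 1 (mod 89). 111 ≡ 23 (mod 88). So 15^{111} ≡ 15^{23} ≡ 24 (mod 89)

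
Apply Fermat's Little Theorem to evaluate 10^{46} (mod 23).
8

By Fermat's Little Theorem, a^(p-1) ≡ 1 (mod p) for prime p and gcd(a, p) = 1
Here p = 23, so 10^22 ≡ 1 (mod 23)
We can reduce the exponent: 46 mod 22 = 2
So 10^46 ≡ 10^2 (mod 23)
Computing: 10^2 mod 23 = 8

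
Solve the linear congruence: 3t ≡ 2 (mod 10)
4

Since gcd(3, 10) = 1 divides 2, a solution exists.
Multiply both sides by the inverse of 3 mod 10:
  3^(-1) mod 10 = 7
  x ≡ 7 × 2 ≡ 14 ≡ 4 (mod 10)
Verification: 3 × 4 = 12 = 1 × 10 + 2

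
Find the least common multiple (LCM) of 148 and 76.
2812

First find GCD(148, 76) using the Euclidean algorithm:
148 = 1 × 76 + 72
76 = 1 × 72 + 4
72 = 18 × 4 + 0
GCD(148, 76) = 4

LCM formula: LCM(a, b) = (a × b) / GCD(a, b)
LCM(148, 76) = (148 × 76) / 4
LCM(148, 76) = 11248 / 4
LCM(148, 76) = 2812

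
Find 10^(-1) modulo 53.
16

Using Extended Euclidean Algorithm:
gcd(10, 53) = 1
Bezout coefficients: 10 × 16 + 53 × -3 = 1
So 10 × 16 ≡ 1 (mod 53)
The inverse is 16 mod 53 = 16
Verification: 10 × 16 = 160 = 3 × 53 + 1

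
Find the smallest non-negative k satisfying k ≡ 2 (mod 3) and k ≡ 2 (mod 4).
M = 3 × 4 = 12. M₁ = 4, y₁ ≡ 1 (mod 3). M₂ = 3, y₂ ≡ 3 (mod 4). k = 2×4×1 + 2×3×3 ≡ 2 (mod 12)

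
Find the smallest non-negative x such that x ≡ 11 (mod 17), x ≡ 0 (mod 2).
28

Using the Chinese Remainder Theorem:
M = product of moduli = 34
For equation 1: M_1 = 2, 2 ≡ 2 (mod 17), inverse of 2 mod 17 is 9 (check: 2 × 9 = 18 ≡ 1 (mod 17))
For equation 2: M_2 = 17, 17 ≡ 1 (mod 2), inverse of 17 mod 2 is 1 (check: 1 × 1 = 1 ≡ 1 (mod 2))
Combine: x ≡ Σ r_i×M_i×(M_i⁻¹ mod m_i) = 11×2×9 + 0×17×1 = 198 + 0 = 198
198 mod 34 = 28
x ≡ 28 (mod 34)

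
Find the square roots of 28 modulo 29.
The square roots of 28 mod 29 are 12 and 17. Verify: 12² = 144 ≡ 28 (mod 29)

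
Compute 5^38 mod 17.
Using Fermat: 5^{16} ≡ 1 (mod 17). 38 ≡ 6 (mod 16). So 5^{38} ≡ 5^{6} ≡ 2 (mod 17)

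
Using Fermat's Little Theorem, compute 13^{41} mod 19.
14

By Fermat's Little Theorem, a^(p-1) ≡ 1 (mod p) for prime p and gcd(a, p) = 1
Here p = 19, so 13^18 ≡ 1 (mod 19)
We can reduce the exponent: 41 mod 18 = 5
So 13^41 ≡ 13^5 (mod 19)
Computing: 13^5 mod 19 = 14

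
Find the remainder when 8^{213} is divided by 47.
By Fermat: 8^{46} ≡ 1 (mod 47). 213 = 4×46 + 29. So 8^{213} ≡ 8^{29} ≡ 25 (mod 47)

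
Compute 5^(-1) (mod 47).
5^(-1) ≡ 19 (mod 47). Verification: 5 × 19 = 95 ≡ 1 (mod 47)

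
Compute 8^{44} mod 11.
4

Using successive squaring:
Binary expansion of 44: 101100
Powers of 8 mod 11 (each is the square of the previous):
  8^1 ≡ 8 (mod 11)
  8^2 ≡ 8² = 64 ≡ 9 (mod 11)
  8^4 ≡ 9² = 81 ≡ 4 (mod 11)
  8^8 ≡ 4² = 16 ≡ 5 (mod 11)
  8^16 ≡ 5² = 25 ≡ 3 (mod 11)
  8^32 ≡ 3² = 9 ≡ 9 (mod 11)
44 = 32 + 8 + 4, so 8^44 = 8^32 × 8^8 × 8^4 ≡ 9 × 5 × 4 (mod 11)
Multiplying step by step:
  9 × 5 = 45 ≡ 1 (mod 11)
  1 × 4 = 4 ≡ 4 (mod 11)
Result: 8^44 ≡ 4 (mod 11)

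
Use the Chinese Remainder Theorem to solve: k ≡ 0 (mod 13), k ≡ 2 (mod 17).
104

Using the Chinese Remainder Theorem:
M = product of moduli = 221
For equation 1: M_1 = 17, 17 ≡ 4 (mod 13), inverse of 17 mod 13 is 10 (check: 4 × 10 = 40 ≡ 1 (mod 13))
For equation 2: M_2 = 13, 13 ≡ 13 (mod 17), inverse of 13 mod 17 is 4 (check: 13 × 4 = 52 ≡ 1 (mod 17))
Combine: k ≡ Σ r_i×M_i×(M_i⁻¹ mod m_i) = 0×17×10 + 2×13×4 = 0 + 104 = 104
104 mod 221 = 104
k ≡ 104 (mod 221)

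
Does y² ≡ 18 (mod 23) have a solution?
By Euler's criterion: 18^{11} ≡ 1 (mod 23). Since this equals 1, 18 is a QR.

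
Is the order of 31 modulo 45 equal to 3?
Yes, ord_45(31) = 3.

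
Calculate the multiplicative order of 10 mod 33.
Powers of 10 mod 33: 10^1≡10, 10^2≡1. Order = 2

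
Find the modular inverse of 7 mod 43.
7^(-1) ≡ 37 (mod 43). Verification: 7 × 37 = 259 ≡ 1 (mod 43)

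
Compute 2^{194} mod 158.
40

Using successive squaring:
Binary expansion of 194: 11000010
Powers of 2 mod 158 (each is the square of the previous):
  2^1 ≡ 2 (mod 158)
  2^2 ≡ 2² = 4 ≡ 4 (mod 158)
  2^4 ≡ 4² = 16 ≡ 16 (mod 158)
  2^8 ≡ 16² = 256 ≡ 98 (mod 158)
  2^16 ≡ 98² = 9604 ≡ 124 (mod 158)
  2^32 ≡ 124² = 15376 ≡ 50 (mod 158)
  2^64 ≡ 50² = 2500 ≡ 130 (mod 158)
  2^128 ≡ 130² = 16900 ≡ 152 (mod 158)
194 = 128 + 64 + 2, so 2^194 = 2^128 × 2^64 × 2^2 ≡ 152 × 130 × 4 (mod 158)
Multiplying step by step:
  152 × 130 = 19760 ≡ 10 (mod 158)
  10 × 4 = 40 ≡ 40 (mod 158)
Result: 2^194 ≡ 40 (mod 158)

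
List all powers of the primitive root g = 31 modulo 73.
g^1, g^2, ..., g^{72} mod 73: {31, 12, 7, 71, 11, 49, 59, 4, 51, 48, 28, 65, 44, 50, 17, 16, 58, 46, 39, 41, 30, 54, 68, 64, 13, 38, 10, 18, 47, 70, 53, 37, 52, 6, 40, 72, 42, 61, 66, 2, 62, 24, 14, 69, 22, 25, 45, 8, 29, 23, 56, 57, 15, 27, 34, 32, 43, 19, 5, 9, 60, 35, 63, 55, 26, 3, 20, 36, 21, 67, 33, 1}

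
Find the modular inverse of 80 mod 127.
80^(-1) ≡ 27 (mod 127). Verification: 80 × 27 = 2160 ≡ 1 (mod 127)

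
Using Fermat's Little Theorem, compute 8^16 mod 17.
By Fermat's Little Theorem, 8^{16} ≡ 1 (mod 17) since 17 is prime and gcd(8, 17) = 1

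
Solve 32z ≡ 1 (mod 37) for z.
32^(-1) ≡ 22 (mod 37). Verification: 32 × 22 = 704 ≡ 1 (mod 37)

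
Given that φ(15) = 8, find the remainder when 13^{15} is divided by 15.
By Euler: 13^{8} ≡ 1 (mod 15) since gcd(13, 15) = 1. 15 = 1×8 + 7. So 13^{15} ≡ 13^{7} ≡ 7 (mod 15)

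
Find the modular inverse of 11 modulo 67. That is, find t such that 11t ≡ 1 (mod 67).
61

Using Extended Euclidean Algorithm:
gcd(11, 67) = 1
Bezout coefficients: 11 × -6 + 67 × 1 = 1
So 11 × -6 ≡ 1 (mod 67)
The inverse is -6 mod 67 = 61
Verification: 11 × 61 = 671 = 10 × 67 + 1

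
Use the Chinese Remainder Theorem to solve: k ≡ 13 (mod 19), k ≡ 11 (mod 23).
241

Using the Chinese Remainder Theorem:
M = product of moduli = 437
For equation 1: M_1 = 23, 23 ≡ 4 (mod 19), inverse of 23 mod 19 is 5 (check: 4 × 5 = 20 ≡ 1 (mod 19))
For equation 2: M_2 = 19, 19 ≡ 19 (mod 23), inverse of 19 mod 23 is 17 (check: 19 × 17 = 323 ≡ 1 (mod 23))
Combine: k ≡ Σ r_i×M_i×(M_i⁻¹ mod m_i) = 13×23×5 + 11×19×17 = 1495 + 3553 = 5048
5048 mod 437 = 241
k ≡ 241 (mod 437)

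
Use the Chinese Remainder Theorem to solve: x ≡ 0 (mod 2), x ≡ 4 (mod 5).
M = 2 × 5 = 10. M₁ = 5, y₁ ≡ 1 (mod 2). M₂ = 2, y₂ ≡ 3 (mod 5). x = 0×5×1 + 4×2×3 ≡ 4 (mod 10)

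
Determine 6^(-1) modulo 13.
6^(-1) ≡ 11 (mod 13). Verification: 6 × 11 = 66 ≡ 1 (mod 13)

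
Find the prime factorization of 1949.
1949

Divide by primes starting from smallest:
1949 ÷ 1949 = 1

1949 = 1949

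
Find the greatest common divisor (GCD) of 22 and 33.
11

Using the Euclidean algorithm:
22 = 0 × 33 + 22
33 = 1 × 22 + 11
22 = 2 × 11 + 0

GCD(22, 33) = 11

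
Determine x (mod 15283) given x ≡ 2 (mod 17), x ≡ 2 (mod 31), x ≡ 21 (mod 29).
14231

Using the Chinese Remainder Theorem:
M = product of moduli = 15283
For equation 1: M_1 = 899, 899 ≡ 15 (mod 17), inverse of 899 mod 17 is 8 (check: 15 × 8 = 120 ≡ 1 (mod 17))
For equation 2: M_2 = 493, 493 ≡ 28 (mod 31), inverse of 493 mod 31 is 10 (check: 28 × 10 = 280 ≡ 1 (mod 31))
For equation 3: M_3 = 527, 527 ≡ 5 (mod 29), inverse of 527 mod 29 is 6 (check: 5 × 6 = 30 ≡ 1 (mod 29))
Combine: x ≡ Σ r_i×M_i×(M_i⁻¹ mod m_i) = 2×899×8 + 2×493×10 + 21×527×6 = 14384 + 9860 + 66402 = 90646
90646 mod 15283 = 14231
x ≡ 14231 (mod 15283)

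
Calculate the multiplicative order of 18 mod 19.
Powers of 18 mod 19: 18^1≡18, 18^2≡1. Order = 2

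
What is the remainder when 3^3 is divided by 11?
3 = 2 + 1 (binary 11). Repeated squaring mod 11: 3^1 ≡ 3; 3^2 ≡ 3² = 9 ≡ 9. Multiply: 3^3 = 3^2 × 3^1 ≡ 9 × 3 (mod 11): 9 × 3 = 27 ≡ 5. So 3^3 ≡ 5 (mod 11).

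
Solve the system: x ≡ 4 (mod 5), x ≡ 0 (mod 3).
M = 5 × 3 = 15. M₁ = 3, y₁ ≡ 2 (mod 5). M₂ = 5, y₂ ≡ 2 (mod 3). x = 4×3×2 + 0×5×2 ≡ 9 (mod 15)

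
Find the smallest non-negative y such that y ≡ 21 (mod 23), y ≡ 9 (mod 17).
366

Using the Chinese Remainder Theorem:
M = product of moduli = 391
For equation 1: M_1 = 17, 17 ≡ 17 (mod 23), inverse of 17 mod 23 is 19 (check: 17 × 19 = 323 ≡ 1 (mod 23))
For equation 2: M_2 = 23, 23 ≡ 6 (mod 17), inverse of 23 mod 17 is 3 (check: 6 × 3 = 18 ≡ 1 (mod 17))
Combine: y ≡ Σ r_i×M_i×(M_i⁻¹ mod m_i) = 21×17×19 + 9×23×3 = 6783 + 621 = 7404
7404 mod 391 = 366
y ≡ 366 (mod 391)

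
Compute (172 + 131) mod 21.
9

(172 + 131) = 303
303 mod 21 = 9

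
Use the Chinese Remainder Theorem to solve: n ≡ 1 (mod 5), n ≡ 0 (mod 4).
M = 5 × 4 = 20. M₁ = 4, y₁ ≡ 4 (mod 5). M₂ = 5, y₂ ≡ 1 (mod 4). n = 1×4×4 + 0×5×1 ≡ 16 (mod 20)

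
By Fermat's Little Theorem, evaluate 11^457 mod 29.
By Fermat: 11^{28} ≡ 1 (mod 29). 457 ≡ 9 (mod 28). So 11^{457} ≡ 11^{9} ≡ 2 (mod 29)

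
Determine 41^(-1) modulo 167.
41^(-1) ≡ 110 (mod 167). Verification: 41 × 110 = 4510 ≡ 1 (mod 167)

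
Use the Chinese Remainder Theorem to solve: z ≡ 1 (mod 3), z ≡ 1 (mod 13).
M = 3 × 13 = 39. M₁ = 13, y₁ ≡ 1 (mod 3). M₂ = 3, y₂ ≡ 9 (mod 13). z = 1×13×1 + 1×3×9 ≡ 1 (mod 39)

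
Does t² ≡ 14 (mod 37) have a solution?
By Euler's criterion: 14^{18} ≡ 36 (mod 37). Since this equals -1 (≡ 36), 14 is not a QR.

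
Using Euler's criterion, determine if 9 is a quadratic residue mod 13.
By Euler's criterion: 9^{6} ≡ 1 (mod 13). Since this equals 1, 9 is a QR.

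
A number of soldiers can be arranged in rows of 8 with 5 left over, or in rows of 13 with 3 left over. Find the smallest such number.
M = 8 × 13 = 104. M₁ = 13, y₁ ≡ 5 (mod 8). M₂ = 8, y₂ ≡ 5 (mod 13). m = 5×13×5 + 3×8×5 ≡ 29 (mod 104). The smallest positive such number is 29.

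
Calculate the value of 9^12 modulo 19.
Using repeated squaring. 12 = 8 + 4 (binary 1100). Repeated squaring mod 19: 9^1 ≡ 9; 9^2 ≡ 9² = 81 ≡ 5; 9^4 ≡ 5² = 25 ≡ 6; 9^8 ≡ 6² = 36 ≡ 17. Multiply: 9^12 = 9^8 × 9^4 ≡ 17 × 6 (mod 19): 17 × 6 = 102 ≡ 7. So 9^12 ≡ 7 (mod 19).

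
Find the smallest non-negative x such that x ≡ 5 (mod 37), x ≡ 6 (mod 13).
227

Using the Chinese Remainder Theorem:
M = product of moduli = 481
For equation 1: M_1 = 13, 13 ≡ 13 (mod 37), inverse of 13 mod 37 is 20 (check: 13 × 20 = 260 ≡ 1 (mod 37))
For equation 2: M_2 = 37, 37 ≡ 11 (mod 13), inverse of 37 mod 13 is 6 (check: 11 × 6 = 66 ≡ 1 (mod 13))
Combine: x ≡ Σ r_i×M_i×(M_i⁻¹ mod m_i) = 5×13×20 + 6×37×6 = 1300 + 1332 = 2632
2632 mod 481 = 227
x ≡ 227 (mod 481)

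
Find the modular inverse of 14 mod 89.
14^(-1) ≡ 70 (mod 89). Verification: 14 × 70 = 980 ≡ 1 (mod 89)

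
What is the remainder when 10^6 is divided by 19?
6 = 4 + 2 (binary 110). Repeated squaring mod 19: 10^1 ≡ 10; 10^2 ≡ 10² = 100 ≡ 5; 10^4 ≡ 5² = 25 ≡ 6. Multiply: 10^6 = 10^4 × 10^2 ≡ 6 × 5 (mod 19): 6 × 5 = 30 ≡ 11. So 10^6 ≡ 11 (mod 19).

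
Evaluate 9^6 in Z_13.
6 = 4 + 2 (binary 110). Repeated squaring mod 13: 9^1 ≡ 9; 9^2 ≡ 9² = 81 ≡ 3; 9^4 ≡ 3² = 9 ≡ 9. Multiply: 9^6 = 9^4 × 9^2 ≡ 9 × 3 (mod 13): 9 × 3 = 27 ≡ 1. So 9^6 ≡ 1 (mod 13).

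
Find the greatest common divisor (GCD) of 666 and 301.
1

Using the Euclidean algorithm:
666 = 2 × 301 + 64
301 = 4 × 64 + 45
64 = 1 × 45 + 19
45 = 2 × 19 + 7
19 = 2 × 7 + 5
7 = 1 × 5 + 2
5 = 2 × 2 + 1
2 = 2 × 1 + 0

GCD(666, 301) = 1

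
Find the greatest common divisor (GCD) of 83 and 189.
1

Using the Euclidean algorithm:
83 = 0 × 189 + 83
189 = 2 × 83 + 23
83 = 3 × 23 + 14
23 = 1 × 14 + 9
14 = 1 × 9 + 5
9 = 1 × 5 + 4
5 = 1 × 4 + 1
4 = 4 × 1 + 0

GCD(83, 189) = 1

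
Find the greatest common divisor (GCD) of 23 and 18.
1

Using the Euclidean algorithm:
23 = 1 × 18 + 5
18 = 3 × 5 + 3
5 = 1 × 3 + 2
3 = 1 × 2 + 1
2 = 2 × 1 + 0

GCD(23, 18) = 1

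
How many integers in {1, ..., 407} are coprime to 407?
360

Prime factorization: 407 = 11 × 37
Using the formula φ(n) = n × Π(1 - 1/p) for each prime factor p:
φ(407) = 407 × (1 - 1/11) × (1 - 1/37)
φ(407) = 360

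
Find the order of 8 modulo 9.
Powers of 8 mod 9: 8^1≡8, 8^2≡1. Order = 2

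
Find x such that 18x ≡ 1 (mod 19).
18^(-1) ≡ 18 (mod 19). Verification: 18 × 18 = 324 ≡ 1 (mod 19)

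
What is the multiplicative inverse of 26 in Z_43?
5

Using Extended Euclidean Algorithm:
gcd(26, 43) = 1
Bezout coefficients: 26 × 5 + 43 × -3 = 1
So 26 × 5 ≡ 1 (mod 43)
The inverse is 5 mod 43 = 5
Verification: 26 × 5 = 130 = 3 × 43 + 1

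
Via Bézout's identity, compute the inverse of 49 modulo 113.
Extended GCD: 49(30) + 113(-13) = 1. So 49^(-1) ≡ 30 ≡ 30 (mod 113). Verify: 49 × 30 = 1470 ≡ 1 (mod 113)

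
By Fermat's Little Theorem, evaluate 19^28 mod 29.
By Fermat's Little Theorem, 19^{28} ≡ 1 (mod 29) since 29 is prime and gcd(19, 29) = 1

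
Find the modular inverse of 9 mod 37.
9^(-1) ≡ 33 (mod 37). Verification: 9 × 33 = 297 ≡ 1 (mod 37)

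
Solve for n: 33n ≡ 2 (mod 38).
30

Since gcd(33, 38) = 1 divides 2, a solution exists.
Multiply both sides by the inverse of 33 mod 38:
  33^(-1) mod 38 = 15
  x ≡ 15 × 2 ≡ 30 ≡ 30 (mod 38)
Verification: 33 × 30 = 990 = 26 × 38 + 2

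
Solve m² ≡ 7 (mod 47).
The square roots of 7 mod 47 are 17 and 30. Verify: 17² = 289 ≡ 7 (mod 47)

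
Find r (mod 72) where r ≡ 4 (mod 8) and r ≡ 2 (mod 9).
M = 8 × 9 = 72. M₁ = 9, y₁ ≡ 1 (mod 8). M₂ = 8, y₂ ≡ 8 (mod 9). r = 4×9×1 + 2×8×8 ≡ 20 (mod 72)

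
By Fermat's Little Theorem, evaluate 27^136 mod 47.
By Fermat: 27^{46} ≡ 1 (mod 47). 136 = 2×46 + 44. So 27^{136} ≡ 27^{44} ≡ 2 (mod 47)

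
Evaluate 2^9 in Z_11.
9 = 8 + 1 (binary 1001). Repeated squaring mod 11: 2^1 ≡ 2; 2^2 ≡ 2² = 4 ≡ 4; 2^4 ≡ 4² = 16 ≡ 5; 2^8 ≡ 5² = 25 ≡ 3. Multiply: 2^9 = 2^8 × 2^1 ≡ 3 × 2 (mod 11): 3 × 2 = 6 ≡ 6. So 2^9 ≡ 6 (mod 11).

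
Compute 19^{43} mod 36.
19

Using successive squaring:
Binary expansion of 43: 101011
Powers of 19 mod 36 (each is the square of the previous):
  19^1 ≡ 19 (mod 36)
  19^2 ≡ 19² = 361 ≡ 1 (mod 36)
  19^4 ≡ 1² = 1 ≡ 1 (mod 36)
  19^8 ≡ 1² = 1 ≡ 1 (mod 36)
  19^16 ≡ 1² = 1 ≡ 1 (mod 36)
  19^32 ≡ 1² = 1 ≡ 1 (mod 36)
43 = 32 + 8 + 2 + 1, so 19^43 = 19^32 × 19^8 × 19^2 × 19^1 ≡ 1 × 1 × 1 × 19 (mod 36)
Multiplying step by step:
  1 × 1 = 1 ≡ 1 (mod 36)
  1 × 1 = 1 ≡ 1 (mod 36)
  1 × 19 = 19 ≡ 19 (mod 36)
Result: 19^43 ≡ 19 (mod 36)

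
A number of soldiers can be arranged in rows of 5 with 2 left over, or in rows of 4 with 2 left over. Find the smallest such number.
M = 5 × 4 = 20. M₁ = 4, y₁ ≡ 4 (mod 5). M₂ = 5, y₂ ≡ 1 (mod 4). x = 2×4×4 + 2×5×1 ≡ 2 (mod 20). The smallest positive such number is 2.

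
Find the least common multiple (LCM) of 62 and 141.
8742

First find GCD(62, 141) using the Euclidean algorithm:
62 = 0 × 141 + 62
141 = 2 × 62 + 17
62 = 3 × 17 + 11
17 = 1 × 11 + 6
11 = 1 × 6 + 5
6 = 1 × 5 + 1
5 = 5 × 1 + 0
GCD(62, 141) = 1

LCM formula: LCM(a, b) = (a × b) / GCD(a, b)
LCM(62, 141) = (62 × 141) / 1
LCM(62, 141) = 8742 / 1
LCM(62, 141) = 8742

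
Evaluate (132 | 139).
(132/139) = 132^{69} mod 139 = -1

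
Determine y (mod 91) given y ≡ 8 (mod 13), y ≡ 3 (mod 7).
73

Using the Chinese Remainder Theorem:
M = product of moduli = 91
For equation 1: M_1 = 7, 7 ≡ 7 (mod 13), inverse of 7 mod 13 is 2 (check: 7 × 2 = 14 ≡ 1 (mod 13))
For equation 2: M_2 = 13, 13 ≡ 6 (mod 7), inverse of 13 mod 7 is 6 (check: 6 × 6 = 36 ≡ 1 (mod 7))
Combine: y ≡ Σ r_i×M_i×(M_i⁻¹ mod m_i) = 8×7×2 + 3×13×6 = 112 + 234 = 346
346 mod 91 = 73
y ≡ 73 (mod 91)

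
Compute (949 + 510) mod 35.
24

(949 + 510) = 1459
1459 mod 35 = 24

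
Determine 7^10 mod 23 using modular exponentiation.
10 = 8 + 2 (binary 1010). Repeated squaring mod 23: 7^1 ≡ 7; 7^2 ≡ 7² = 49 ≡ 3; 7^4 ≡ 3² = 9 ≡ 9; 7^8 ≡ 9² = 81 ≡ 12. Multiply: 7^10 = 7^8 × 7^2 ≡ 12 × 3 (mod 23): 12 × 3 = 36 ≡ 13. So 7^10 ≡ 13 (mod 23).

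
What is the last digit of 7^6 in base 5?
7 ≡ 2 (mod 5). 6 = 4 + 2 (binary 110). Repeated squaring mod 5: 2^1 ≡ 2; 2^2 ≡ 2² = 4 ≡ 4; 2^4 ≡ 4² = 16 ≡ 1. Multiply: 7^6 ≡ 2^4 × 2^2 ≡ 1 × 4 (mod 5): 1 × 4 = 4 ≡ 4. So 7^6 ≡ 4 (mod 5).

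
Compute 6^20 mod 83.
Using repeated squaring. 20 = 16 + 4 (binary 10100). Repeated squaring mod 83: 6^1 ≡ 6; 6^2 ≡ 6² = 36 ≡ 36; 6^4 ≡ 36² = 1296 ≡ 51; 6^8 ≡ 51² = 2601 ≡ 28; 6^16 ≡ 28² = 784 ≡ 37. Multiply: 6^20 = 6^16 × 6^4 ≡ 37 × 51 (mod 83): 37 × 51 = 1887 ≡ 61. So 6^20 ≡ 61 (mod 83).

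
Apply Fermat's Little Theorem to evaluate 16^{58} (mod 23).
2

By Fermat's Little Theorem, a^(p-1) ≡ 1 (mod p) for prime p and gcd(a, p) = 1
Here p = 23, so 16^22 ≡ 1 (mod 23)
We can reduce the exponent: 58 mod 22 = 14
So 16^58 ≡ 16^14 (mod 23)
Computing: 16^14 mod 23 = 2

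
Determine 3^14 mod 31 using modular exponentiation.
Using repeated squaring. 14 = 8 + 4 + 2 (binary 1110). Repeated squaring mod 31: 3^1 ≡ 3; 3^2 ≡ 3² = 9 ≡ 9; 3^4 ≡ 9² = 81 ≡ 19; 3^8 ≡ 19² = 361 ≡ 20. Multiply: 3^14 = 3^8 × 3^4 × 3^2 ≡ 20 × 19 × 9 (mod 31): 20 × 19 = 380 ≡ 8; 8 × 9 = 72 ≡ 10. So 3^14 ≡ 10 (mod 31).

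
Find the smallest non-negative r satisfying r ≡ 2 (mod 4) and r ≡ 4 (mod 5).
M = 4 × 5 = 20. M₁ = 5, y₁ ≡ 1 (mod 4). M₂ = 4, y₂ ≡ 4 (mod 5). r = 2×5×1 + 4×4×4 ≡ 14 (mod 20)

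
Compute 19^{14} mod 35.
11

Using successive squaring:
Binary expansion of 14: 1110
Powers of 19 mod 35 (each is the square of the previous):
  19^1 ≡ 19 (mod 35)
  19^2 ≡ 19² = 361 ≡ 11 (mod 35)
  19^4 ≡ 11² = 121 ≡ 16 (mod 35)
  19^8 ≡ 16² = 256 ≡ 11 (mod 35)
14 = 8 + 4 + 2, so 19^14 = 19^8 × 19^4 × 19^2 ≡ 11 × 16 × 11 (mod 35)
Multiplying step by step:
  11 × 16 = 176 ≡ 1 (mod 35)
  1 × 11 = 11 ≡ 11 (mod 35)
Result: 19^14 ≡ 11 (mod 35)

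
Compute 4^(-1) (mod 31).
4^(-1) ≡ 8 (mod 31). Verification: 4 × 8 = 32 ≡ 1 (mod 31)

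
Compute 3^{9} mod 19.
18

Using successive squaring:
Binary expansion of 9: 1001
Powers of 3 mod 19 (each is the square of the previous):
  3^1 ≡ 3 (mod 19)
  3^2 ≡ 3² = 9 ≡ 9 (mod 19)
  3^4 ≡ 9² = 81 ≡ 5 (mod 19)
  3^8 ≡ 5² = 25 ≡ 6 (mod 19)
9 = 8 + 1, so 3^9 = 3^8 × 3^1 ≡ 6 × 3 (mod 19)
Multiplying step by step:
  6 × 3 = 18 ≡ 18 (mod 19)
Result: 3^9 ≡ 18 (mod 19)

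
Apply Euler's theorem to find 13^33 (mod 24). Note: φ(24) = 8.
By Euler: 13^{8} ≡ 1 (mod 24) since gcd(13, 24) = 1. 33 = 4×8 + 1. So 13^{33} ≡ 13^{1} ≡ 13 (mod 24)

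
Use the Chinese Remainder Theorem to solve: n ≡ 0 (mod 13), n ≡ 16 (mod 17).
169

Using the Chinese Remainder Theorem:
M = product of moduli = 221
For equation 1: M_1 = 17, 17 ≡ 4 (mod 13), inverse of 17 mod 13 is 10 (check: 4 × 10 = 40 ≡ 1 (mod 13))
For equation 2: M_2 = 13, 13 ≡ 13 (mod 17), inverse of 13 mod 17 is 4 (check: 13 × 4 = 52 ≡ 1 (mod 17))
Combine: n ≡ Σ r_i×M_i×(M_i⁻¹ mod m_i) = 0×17×10 + 16×13×4 = 0 + 832 = 832
832 mod 221 = 169
n ≡ 169 (mod 221)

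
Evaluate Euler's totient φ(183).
120

Prime factorization: 183 = 3 × 61
Using the formula φ(n) = n × Π(1 - 1/p) for each prime factor p:
φ(183) = 183 × (1 - 1/3) × (1 - 1/61)
φ(183) = 120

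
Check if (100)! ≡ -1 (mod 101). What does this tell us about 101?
(100)! mod 101 = 100. Since this equals -1 (mod 101), Wilson confirms 101 is prime.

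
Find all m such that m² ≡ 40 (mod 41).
The square roots of 40 mod 41 are 32 and 9. Verify: 32² = 1024 ≡ 40 (mod 41)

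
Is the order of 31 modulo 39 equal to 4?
Yes, ord_39(31) = 4.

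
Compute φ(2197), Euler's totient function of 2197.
2028

Prime factorization: 2197 = 13^3
Using the formula φ(n) = n × Π(1 - 1/p) for each prime factor p:
φ(2197) = 2197 × (1 - 1/13)
φ(2197) = 2028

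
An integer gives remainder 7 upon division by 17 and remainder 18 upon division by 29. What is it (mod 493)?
M = 17 × 29 = 493. M₁ = 29, y₁ ≡ 10 (mod 17). M₂ = 17, y₂ ≡ 12 (mod 29). m = 7×29×10 + 18×17×12 ≡ 279 (mod 493). The smallest positive such number is 279.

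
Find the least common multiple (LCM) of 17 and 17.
17

First find GCD(17, 17) using the Euclidean algorithm:
17 = 1 × 17 + 0
GCD(17, 17) = 17

LCM formula: LCM(a, b) = (a × b) / GCD(a, b)
LCM(17, 17) = (17 × 17) / 17
LCM(17, 17) = 289 / 17
LCM(17, 17) = 17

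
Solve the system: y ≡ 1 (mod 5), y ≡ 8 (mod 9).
M = 5 × 9 = 45. M₁ = 9, y₁ ≡ 4 (mod 5). M₂ = 5, y₂ ≡ 2 (mod 9). y = 1×9×4 + 8×5×2 ≡ 26 (mod 45)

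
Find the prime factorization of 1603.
7 × 229

Divide by primes starting from smallest:
1603 ÷ 7 = 229
229 ÷ 229 = 1

1603 = 7 × 229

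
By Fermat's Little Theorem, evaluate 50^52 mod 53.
By Fermat's Little Theorem, 50^{52} ≡ 1 (mod 53) since 53 is prime and gcd(50, 53) = 1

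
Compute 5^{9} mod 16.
5

Using successive squaring:
Binary expansion of 9: 1001
Powers of 5 mod 16 (each is the square of the previous):
  5^1 ≡ 5 (mod 16)
  5^2 ≡ 5² = 25 ≡ 9 (mod 16)
  5^4 ≡ 9² = 81 ≡ 1 (mod 16)
  5^8 ≡ 1² = 1 ≡ 1 (mod 16)
9 = 8 + 1, so 5^9 = 5^8 × 5^1 ≡ 1 × 5 (mod 16)
Multiplying step by step:
  1 × 5 = 5 ≡ 5 (mod 16)
Result: 5^9 ≡ 5 (mod 16)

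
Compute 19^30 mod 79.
Using repeated squaring. 30 = 16 + 8 + 4 + 2 (binary 11110). Repeated squaring mod 79: 19^1 ≡ 19; 19^2 ≡ 19² = 361 ≡ 45; 19^4 ≡ 45² = 2025 ≡ 50; 19^8 ≡ 50² = 2500 ≡ 51; 19^16 ≡ 51² = 2601 ≡ 73. Multiply: 19^30 = 19^16 × 19^8 × 19^4 × 19^2 ≡ 73 × 51 × 50 × 45 (mod 79): 73 × 51 = 3723 ≡ 10; 10 × 50 = 500 ≡ 26; 26 × 45 = 1170 ≡ 64. So 19^30 ≡ 64 (mod 79).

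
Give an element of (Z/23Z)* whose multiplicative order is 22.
5 has order 22 mod 23 since 5^{22} ≡ 1 (mod 23) and no smaller power works.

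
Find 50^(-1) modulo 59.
13

Using Extended Euclidean Algorithm:
gcd(50, 59) = 1
Bezout coefficients: 50 × 13 + 59 × -11 = 1
So 50 × 13 ≡ 1 (mod 59)
The inverse is 13 mod 59 = 13
Verification: 50 × 13 = 650 = 11 × 59 + 1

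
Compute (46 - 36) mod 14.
10

(46 - 36) = 10
10 mod 14 = 10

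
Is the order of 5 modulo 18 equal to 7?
No, the actual order is 6, not 7.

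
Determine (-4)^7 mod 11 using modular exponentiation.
(-4) ≡ 7 (mod 11). 7 = 4 + 2 + 1 (binary 111). Repeated squaring mod 11: 7^1 ≡ 7; 7^2 ≡ 7² = 49 ≡ 5; 7^4 ≡ 5² = 25 ≡ 3. Multiply: (-4)^7 ≡ 7^4 × 7^2 × 7^1 ≡ 3 × 5 × 7 (mod 11): 3 × 5 = 15 ≡ 4; 4 × 7 = 28 ≡ 6. So (-4)^7 ≡ 6 (mod 11).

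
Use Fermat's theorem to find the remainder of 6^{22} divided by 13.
4

By Fermat's Little Theorem, a^(p-1) ≡ 1 (mod p) for prime p and gcd(a, p) = 1
Here p = 13, so 6^12 ≡ 1 (mod 13)
We can reduce the exponent: 22 mod 12 = 10
So 6^22 ≡ 6^10 (mod 13)
Computing: 6^10 mod 13 = 4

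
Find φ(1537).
1456

Prime factorization: 1537 = 29 × 53
Using the formula φ(n) = n × Π(1 - 1/p) for each prime factor p:
φ(1537) = 1537 × (1 - 1/29) × (1 - 1/53)
φ(1537) = 1456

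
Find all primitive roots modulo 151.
Primitive roots mod 151: {6, 7, 12, 13, 14, 15, 30, 35, 48, 51, 52, 54, 56, 61, 63, 71, 77, 82, 89, 93, 96, 102, 104, 106, 108, 109, 111, 112, 114, 115, 117, 120, 126, 129, 130, 133, 134, 140, 141, 146}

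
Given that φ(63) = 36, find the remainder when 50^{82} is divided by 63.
By Euler: 50^{36} ≡ 1 (mod 63) since gcd(50, 63) = 1. 82 = 2×36 + 10. So 50^{82} ≡ 50^{10} ≡ 22 (mod 63)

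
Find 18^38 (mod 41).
Using repeated squaring. 38 = 32 + 4 + 2 (binary 100110). Repeated squaring mod 41: 18^1 ≡ 18; 18^2 ≡ 18² = 324 ≡ 37; 18^4 ≡ 37² = 1369 ≡ 16; 18^8 ≡ 16² = 256 ≡ 10; 18^16 ≡ 10² = 100 ≡ 18; 18^32 ≡ 18² = 324 ≡ 37. Multiply: 18^38 = 18^32 × 18^4 × 18^2 ≡ 37 × 16 × 37 (mod 41): 37 × 16 = 592 ≡ 18; 18 × 37 = 666 ≡ 10. So 18^38 ≡ 10 (mod 41).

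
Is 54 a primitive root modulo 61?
Yes

To verify, check if 54^(60/q) ≢ 1 (mod 61) for each prime divisor q of 60
Divisors of 60 = 60: [1, 2, 3, 4, 5, 6, 10, 12, 15, 20, 30, 60]
  54^(60/2) = 54^30 ≡ 60 (mod 61)
  54^(60/3) = 54^20 ≡ 47 (mod 61)
  54^(60/5) = 54^12 ≡ 34 (mod 61)
Conclusion: 54 is a primitive root modulo 61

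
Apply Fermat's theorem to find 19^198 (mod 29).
By Fermat: 19^{28} ≡ 1 (mod 29). 198 ≡ 2 (mod 28). So 19^{198} ≡ 19^{2} ≡ 13 (mod 29)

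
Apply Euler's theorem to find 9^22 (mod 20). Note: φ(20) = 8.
By Euler: 9^{8} ≡ 1 (mod 20) since gcd(9, 20) = 1. 22 = 2×8 + 6. So 9^{22} ≡ 9^{6} ≡ 1 (mod 20)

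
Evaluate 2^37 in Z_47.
Using repeated squaring. 37 = 32 + 4 + 1 (binary 100101). Repeated squaring mod 47: 2^1 ≡ 2; 2^2 ≡ 2² = 4 ≡ 4; 2^4 ≡ 4² = 16 ≡ 16; 2^8 ≡ 16² = 256 ≡ 21; 2^16 ≡ 21² = 441 ≡ 18; 2^32 ≡ 18² = 324 ≡ 42. Multiply: 2^37 = 2^32 × 2^4 × 2^1 ≡ 42 × 16 × 2 (mod 47): 42 × 16 = 672 ≡ 14; 14 × 2 = 28 ≡ 28. So 2^37 ≡ 28 (mod 47).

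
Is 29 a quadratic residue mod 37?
By Euler's criterion: 29^{18} ≡ 36 (mod 37). Since this equals -1 (≡ 36), 29 is not a QR.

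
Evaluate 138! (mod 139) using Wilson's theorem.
By Wilson's theorem, (138)! ≡ -1 ≡ 138 (mod 139)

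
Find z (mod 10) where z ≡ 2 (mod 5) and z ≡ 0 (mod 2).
M = 5 × 2 = 10. M₁ = 2, y₁ ≡ 3 (mod 5). M₂ = 5, y₂ ≡ 1 (mod 2). z = 2×2×3 + 0×5×1 ≡ 2 (mod 10)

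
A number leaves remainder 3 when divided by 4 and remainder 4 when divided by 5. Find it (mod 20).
M = 4 × 5 = 20. M₁ = 5, y₁ ≡ 1 (mod 4). M₂ = 4, y₂ ≡ 4 (mod 5). r = 3×5×1 + 4×4×4 ≡ 19 (mod 20)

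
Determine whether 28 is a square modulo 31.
By Euler's criterion: 28^{15} ≡ 1 (mod 31). Since this equals 1, 28 is a QR.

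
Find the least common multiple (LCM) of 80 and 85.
1360

First find GCD(80, 85) using the Euclidean algorithm:
80 = 0 × 85 + 80
85 = 1 × 80 + 5
80 = 16 × 5 + 0
GCD(80, 85) = 5

LCM formula: LCM(a, b) = (a × b) / GCD(a, b)
LCM(80, 85) = (80 × 85) / 5
LCM(80, 85) = 6800 / 5
LCM(80, 85) = 1360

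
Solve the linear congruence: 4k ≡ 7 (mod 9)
4

Since gcd(4, 9) = 1 divides 7, a solution exists.
Multiply both sides by the inverse of 4 mod 9:
  4^(-1) mod 9 = 7
  x ≡ 7 × 7 ≡ 49 ≡ 4 (mod 9)
Verification: 4 × 4 = 16 = 1 × 9 + 7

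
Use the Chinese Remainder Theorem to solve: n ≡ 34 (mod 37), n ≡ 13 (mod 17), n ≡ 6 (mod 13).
1033

Using the Chinese Remainder Theorem:
M = product of moduli = 8177
For equation 1: M_1 = 221, 221 ≡ 36 (mod 37), inverse of 221 mod 37 is 36 (check: 36 × 36 = 1296 ≡ 1 (mod 37))
For equation 2: M_2 = 481, 481 ≡ 5 (mod 17), inverse of 481 mod 17 is 7 (check: 5 × 7 = 35 ≡ 1 (mod 17))
For equation 3: M_3 = 629, 629 ≡ 5 (mod 13), inverse of 629 mod 13 is 8 (check: 5 × 8 = 40 ≡ 1 (mod 13))
Combine: n ≡ Σ r_i×M_i×(M_i⁻¹ mod m_i) = 34×221×36 + 13×481×7 + 6×629×8 = 270504 + 43771 + 30192 = 344467
344467 mod 8177 = 1033
n ≡ 1033 (mod 8177)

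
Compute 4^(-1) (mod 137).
4^(-1) ≡ 103 (mod 137). Verification: 4 × 103 = 412 ≡ 1 (mod 137)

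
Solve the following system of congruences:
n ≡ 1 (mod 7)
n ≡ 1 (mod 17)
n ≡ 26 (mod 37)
2024

Using the Chinese Remainder Theorem:
M = product of moduli = 4403
For equation 1: M_1 = 629, 629 ≡ 6 (mod 7), inverse of 629 mod 7 is 6 (check: 6 × 6 = 36 ≡ 1 (mod 7))
For equation 2: M_2 = 259, 259 ≡ 4 (mod 17), inverse of 259 mod 17 is 13 (check: 4 × 13 = 52 ≡ 1 (mod 17))
For equation 3: M_3 = 119, 119 ≡ 8 (mod 37), inverse of 119 mod 37 is 14 (check: 8 × 14 = 112 ≡ 1 (mod 37))
Combine: n ≡ Σ r_i×M_i×(M_i⁻¹ mod m_i) = 1×629×6 + 1×259×13 + 26×119×14 = 3774 + 3367 + 43316 = 50457
50457 mod 4403 = 2024
n ≡ 2024 (mod 4403)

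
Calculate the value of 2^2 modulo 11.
2 = 2 (binary 10). Repeated squaring mod 11: 2^1 ≡ 2; 2^2 ≡ 2² = 4 ≡ 4. So 2^2 ≡ 4 (mod 11).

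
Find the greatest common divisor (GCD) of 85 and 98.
1

Using the Euclidean algorithm:
85 = 0 × 98 + 85
98 = 1 × 85 + 13
85 = 6 × 13 + 7
13 = 1 × 7 + 6
7 = 1 × 6 + 1
6 = 6 × 1 + 0

GCD(85, 98) = 1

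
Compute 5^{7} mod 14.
5

Using successive squaring:
Binary expansion of 7: 111
Powers of 5 mod 14 (each is the square of the previous):
  5^1 ≡ 5 (mod 14)
  5^2 ≡ 5² = 25 ≡ 11 (mod 14)
  5^4 ≡ 11² = 121 ≡ 9 (mod 14)
7 = 4 + 2 + 1, so 5^7 = 5^4 × 5^2 × 5^1 ≡ 9 × 11 × 5 (mod 14)
Multiplying step by step:
  9 × 11 = 99 ≡ 1 (mod 14)
  1 × 5 = 5 ≡ 5 (mod 14)
Result: 5^7 ≡ 5 (mod 14)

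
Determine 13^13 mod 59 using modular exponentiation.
Using repeated squaring. 13 = 8 + 4 + 1 (binary 1101). Repeated squaring mod 59: 13^1 ≡ 13; 13^2 ≡ 13² = 169 ≡ 51; 13^4 ≡ 51² = 2601 ≡ 5; 13^8 ≡ 5² = 25 ≡ 25. Multiply: 13^13 = 13^8 × 13^4 × 13^1 ≡ 25 × 5 × 13 (mod 59): 25 × 5 = 125 ≡ 7; 7 × 13 = 91 ≡ 32. So 13^13 ≡ 32 (mod 59).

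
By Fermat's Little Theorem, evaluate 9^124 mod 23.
By Fermat: 9^{22} ≡ 1 (mod 23). 124 = 5×22 + 14. So 9^{124} ≡ 9^{14} ≡ 16 (mod 23)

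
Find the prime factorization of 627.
3 × 11 × 19

Divide by primes starting from smallest:
627 ÷ 3 = 209
209 ÷ 11 = 19
19 ÷ 19 = 1

627 = 3 × 11 × 19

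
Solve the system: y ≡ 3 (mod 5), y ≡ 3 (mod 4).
M = 5 × 4 = 20. M₁ = 4, y₁ ≡ 4 (mod 5). M₂ = 5, y₂ ≡ 1 (mod 4). y = 3×4×4 + 3×5×1 ≡ 3 (mod 20)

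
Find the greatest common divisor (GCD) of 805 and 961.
1

Using the Euclidean algorithm:
805 = 0 × 961 + 805
961 = 1 × 805 + 156
805 = 5 × 156 + 25
156 = 6 × 25 + 6
25 = 4 × 6 + 1
6 = 6 × 1 + 0

GCD(805, 961) = 1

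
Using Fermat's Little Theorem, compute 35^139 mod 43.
By Fermat: 35^{42} ≡ 1 (mod 43). 139 = 3×42 + 13. So 35^{139} ≡ 35^{13} ≡ 16 (mod 43)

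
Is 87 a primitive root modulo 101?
p - 1 = 100 has prime divisors 2, 5. Check 87^(100/q) mod 101 for each: 87^(100/2) = 87^50 ≡ 1, 87^(100/5) = 87^20 ≡ 1 (mod 101). Since 87^50 ≡ 1 (mod 101), the order of 87 divides 50 (in fact the order is 5) ≠ 100, so it is not a primitive root.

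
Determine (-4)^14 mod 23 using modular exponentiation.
Using repeated squaring. (-4) ≡ 19 (mod 23). 14 = 8 + 4 + 2 (binary 1110). Repeated squaring mod 23: 19^1 ≡ 19; 19^2 ≡ 19² = 361 ≡ 16; 19^4 ≡ 16² = 256 ≡ 3; 19^8 ≡ 3² = 9 ≡ 9. Multiply: (-4)^14 ≡ 19^8 × 19^4 × 19^2 ≡ 9 × 3 × 16 (mod 23): 9 × 3 = 27 ≡ 4; 4 × 16 = 64 ≡ 18. So (-4)^14 ≡ 18 (mod 23).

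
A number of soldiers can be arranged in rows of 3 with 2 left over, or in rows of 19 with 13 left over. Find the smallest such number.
M = 3 × 19 = 57. M₁ = 19, y₁ ≡ 1 (mod 3). M₂ = 3, y₂ ≡ 13 (mod 19). z = 2×19×1 + 13×3×13 ≡ 32 (mod 57). The smallest positive such number is 32.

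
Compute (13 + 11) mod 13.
11

(13 + 11) = 24
24 mod 13 = 11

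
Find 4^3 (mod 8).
3 = 2 + 1 (binary 11). Repeated squaring mod 8: 4^1 ≡ 4; 4^2 ≡ 4² = 16 ≡ 0. Multiply: 4^3 = 4^2 × 4^1 ≡ 0 × 4 (mod 8): 0 × 4 = 0 ≡ 0. So 4^3 ≡ 0 (mod 8).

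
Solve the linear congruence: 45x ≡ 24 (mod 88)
24

Since gcd(45, 88) = 1 divides 24, a solution exists.
Multiply both sides by the inverse of 45 mod 88:
  45^(-1) mod 88 = 45
  x ≡ 45 × 24 ≡ 1080 ≡ 24 (mod 88)
Verification: 45 × 24 = 1080 = 12 × 88 + 24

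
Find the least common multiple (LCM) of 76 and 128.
2432

First find GCD(76, 128) using the Euclidean algorithm:
76 = 0 × 128 + 76
128 = 1 × 76 + 52
76 = 1 × 52 + 24
52 = 2 × 24 + 4
24 = 6 × 4 + 0
GCD(76, 128) = 4

LCM formula: LCM(a, b) = (a × b) / GCD(a, b)
LCM(76, 128) = (76 × 128) / 4
LCM(76, 128) = 9728 / 4
LCM(76, 128) = 2432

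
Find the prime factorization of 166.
2 × 83

Divide by primes starting from smallest:
166 ÷ 2 = 83
83 ÷ 83 = 1

166 = 2 × 83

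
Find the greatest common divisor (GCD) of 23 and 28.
1

Using the Euclidean algorithm:
23 = 0 × 28 + 23
28 = 1 × 23 + 5
23 = 4 × 5 + 3
5 = 1 × 3 + 2
3 = 1 × 2 + 1
2 = 2 × 1 + 0

GCD(23, 28) = 1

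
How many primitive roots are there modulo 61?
16

The number of primitive roots modulo p is φ(p-1) = φ(60)
φ(60) = 16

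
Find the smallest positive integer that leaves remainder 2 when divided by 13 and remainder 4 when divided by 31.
M = 13 × 31 = 403. M₁ = 31, y₁ ≡ 8 (mod 13). M₂ = 13, y₂ ≡ 12 (mod 31). k = 2×31×8 + 4×13×12 ≡ 314 (mod 403). The smallest positive such number is 314.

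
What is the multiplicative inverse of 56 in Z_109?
37

Using Extended Euclidean Algorithm:
gcd(56, 109) = 1
Bezout coefficients: 56 × 37 + 109 × -19 = 1
So 56 × 37 ≡ 1 (mod 109)
The inverse is 37 mod 109 = 37
Verification: 56 × 37 = 2072 = 19 × 109 + 1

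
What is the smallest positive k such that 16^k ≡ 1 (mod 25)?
Powers of 16 mod 25: 16^1≡16, 16^2≡6, 16^3≡21, 16^4≡11, 16^5≡1. Order = 5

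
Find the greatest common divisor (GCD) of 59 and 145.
1

Using the Euclidean algorithm:
59 = 0 × 145 + 59
145 = 2 × 59 + 27
59 = 2 × 27 + 5
27 = 5 × 5 + 2
5 = 2 × 2 + 1
2 = 2 × 1 + 0

GCD(59, 145) = 1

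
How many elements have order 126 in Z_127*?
Number of primitive roots mod 127 = φ(126) = 36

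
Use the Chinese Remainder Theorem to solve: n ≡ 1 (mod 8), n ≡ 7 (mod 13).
M = 8 × 13 = 104. M₁ = 13, y₁ ≡ 5 (mod 8). M₂ = 8, y₂ ≡ 5 (mod 13). n = 1×13×5 + 7×8×5 ≡ 33 (mod 104)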